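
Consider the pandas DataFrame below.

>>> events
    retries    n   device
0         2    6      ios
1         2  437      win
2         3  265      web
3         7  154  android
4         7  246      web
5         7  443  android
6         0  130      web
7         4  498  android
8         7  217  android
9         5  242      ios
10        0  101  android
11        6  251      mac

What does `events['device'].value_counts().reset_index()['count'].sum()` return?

12

value_counts of device:
device
android    5
web        3
ios        2
win        1
mac        1
Name: count, dtype: int64
reset_index():
    device  count
0  android      5
1      web      3
2      ios      2
3      win      1
4      mac      1
Reading off the sum of column 'count', we get 12.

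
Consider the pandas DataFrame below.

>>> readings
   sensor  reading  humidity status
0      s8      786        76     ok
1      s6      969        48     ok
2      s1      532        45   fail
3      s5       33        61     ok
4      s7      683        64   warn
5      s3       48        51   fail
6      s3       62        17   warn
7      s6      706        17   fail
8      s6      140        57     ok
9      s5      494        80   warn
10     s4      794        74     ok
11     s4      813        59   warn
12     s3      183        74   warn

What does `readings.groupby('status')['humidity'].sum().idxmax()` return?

group by status, sum of humidity:
status
fail    113
ok      316
warn    294
Name: humidity, dtype: int64
Then the label with the largest value: ok

ok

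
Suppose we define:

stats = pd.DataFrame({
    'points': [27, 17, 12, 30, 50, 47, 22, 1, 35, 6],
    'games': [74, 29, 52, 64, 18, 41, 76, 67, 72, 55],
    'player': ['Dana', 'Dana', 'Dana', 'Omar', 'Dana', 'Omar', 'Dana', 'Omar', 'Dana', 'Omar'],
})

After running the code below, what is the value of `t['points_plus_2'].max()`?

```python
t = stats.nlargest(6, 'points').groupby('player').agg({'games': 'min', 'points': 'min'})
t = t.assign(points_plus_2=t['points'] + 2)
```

32

take 6 rows with largest points:
   points  games player
4      50     18   Dana
5      47     41   Omar
8      35     72   Dana
3      30     64   Omar
0      27     74   Dana
6      22     76   Dana
group by player: min(games), min(points):
        games  points
player               
Dana       18      22
Omar       41      30
add column points_plus_2 = t['points'] + 2:
        games  points  points_plus_2
player                              
Dana       18      22             24
Omar       41      30             32
Hence 32.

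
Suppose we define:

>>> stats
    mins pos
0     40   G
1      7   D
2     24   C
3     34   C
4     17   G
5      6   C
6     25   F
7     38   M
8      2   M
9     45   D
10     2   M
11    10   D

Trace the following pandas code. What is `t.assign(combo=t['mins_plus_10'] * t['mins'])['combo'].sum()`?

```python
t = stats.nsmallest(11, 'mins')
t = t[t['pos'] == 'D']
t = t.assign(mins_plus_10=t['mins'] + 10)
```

take 11 rows with smallest mins:
    mins pos
8      2   M
10     2   M
5      6   C
1      7   D
11    10   D
4     17   G
2     24   C
6     25   F
3     34   C
7     38   M
0     40   G
filter rows where pos == 'D':
    mins pos
1      7   D
11    10   D
add column mins_plus_10 = t['mins'] + 10:
    mins pos  mins_plus_10
1      7   D            17
11    10   D            20
add column combo = t['mins_plus_10'] * t['mins']:
    mins pos  mins_plus_10  combo
1      7   D            17    119
11    10   D            20    200
Finally, sum of column 'combo' = 319.

319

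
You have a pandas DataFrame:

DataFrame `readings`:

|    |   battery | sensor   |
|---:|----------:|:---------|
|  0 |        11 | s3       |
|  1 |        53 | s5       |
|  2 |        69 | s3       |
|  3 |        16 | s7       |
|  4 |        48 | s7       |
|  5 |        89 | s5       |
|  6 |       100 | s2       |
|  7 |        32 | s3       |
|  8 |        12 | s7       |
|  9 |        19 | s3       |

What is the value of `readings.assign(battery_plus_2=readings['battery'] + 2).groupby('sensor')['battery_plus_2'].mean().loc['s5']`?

add column battery_plus_2 = readings['battery'] + 2:
   battery sensor  battery_plus_2
0       11     s3              13
1       53     s5              55
2       69     s3              71
3       16     s7              18
4       48     s7              50
5       89     s5              91
6      100     s2             102
7       32     s3              34
8       12     s7              14
9       19     s3              21
group by sensor, mean of battery_plus_2:
sensor
s2    102.000000
s3     34.750000
s5     73.000000
s7     27.333333
Name: battery_plus_2, dtype: float64
value at index 's5' → 73.0

73.0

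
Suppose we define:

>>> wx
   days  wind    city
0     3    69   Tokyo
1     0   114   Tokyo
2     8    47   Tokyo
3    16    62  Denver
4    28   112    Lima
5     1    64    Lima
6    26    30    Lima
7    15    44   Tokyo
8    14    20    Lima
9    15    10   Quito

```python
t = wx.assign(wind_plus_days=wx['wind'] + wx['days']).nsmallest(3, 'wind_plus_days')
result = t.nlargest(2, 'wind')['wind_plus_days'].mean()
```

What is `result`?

44.5

add column wind_plus_days = wx['wind'] + wx['days']:
   days  wind    city  wind_plus_days
0     3    69   Tokyo              72
1     0   114   Tokyo             114
2     8    47   Tokyo              55
3    16    62  Denver              78
4    28   112    Lima             140
5     1    64    Lima              65
6    26    30    Lima              56
7    15    44   Tokyo              59
8    14    20    Lima              34
9    15    10   Quito              25
take 3 rows with smallest wind_plus_days:
   days  wind   city  wind_plus_days
9    15    10  Quito              25
8    14    20   Lima              34
2     8    47  Tokyo              55
take 2 rows with largest wind:
   days  wind   city  wind_plus_days
2     8    47  Tokyo              55
8    14    20   Lima              34
So mean() = 44.5.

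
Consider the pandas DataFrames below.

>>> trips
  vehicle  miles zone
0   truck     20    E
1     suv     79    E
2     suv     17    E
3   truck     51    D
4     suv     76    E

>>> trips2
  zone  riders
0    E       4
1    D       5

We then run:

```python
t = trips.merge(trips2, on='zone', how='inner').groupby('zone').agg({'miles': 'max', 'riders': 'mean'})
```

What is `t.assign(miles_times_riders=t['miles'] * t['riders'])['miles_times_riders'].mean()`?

285.5

merge on 'zone' (how='inner') → 5 rows:
  vehicle  miles zone  riders
0   truck     20    E       4
1     suv     79    E       4
2     suv     17    E       4
3   truck     51    D       5
4     suv     76    E       4
group by zone: max(miles), mean(riders):
      miles  riders
zone               
D        51     5.0
E        79     4.0
add column miles_times_riders = t['miles'] * t['riders']:
      miles  riders  miles_times_riders
zone                                   
D        51     5.0               255.0
E        79     4.0               316.0
Then the mean of column 'miles_times_riders': 285.5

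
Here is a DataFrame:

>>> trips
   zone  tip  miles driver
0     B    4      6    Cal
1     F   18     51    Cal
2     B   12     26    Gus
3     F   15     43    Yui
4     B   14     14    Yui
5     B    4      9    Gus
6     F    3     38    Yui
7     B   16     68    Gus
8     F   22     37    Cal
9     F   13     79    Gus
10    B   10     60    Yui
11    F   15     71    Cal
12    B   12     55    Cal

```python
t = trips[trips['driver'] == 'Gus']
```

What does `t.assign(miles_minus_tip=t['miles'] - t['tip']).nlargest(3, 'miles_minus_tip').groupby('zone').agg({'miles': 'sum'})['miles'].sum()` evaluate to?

filter rows where driver == 'Gus':
  zone  tip  miles driver
2    B   12     26    Gus
5    B    4      9    Gus
7    B   16     68    Gus
9    F   13     79    Gus
add column miles_minus_tip = t['miles'] - t['tip']:
  zone  tip  miles driver  miles_minus_tip
2    B   12     26    Gus               14
5    B    4      9    Gus                5
7    B   16     68    Gus               52
9    F   13     79    Gus               66
take 3 rows with largest miles_minus_tip:
  zone  tip  miles driver  miles_minus_tip
9    F   13     79    Gus               66
7    B   16     68    Gus               52
2    B   12     26    Gus               14
group by zone, sum of miles:
      miles
zone       
B        94
F        79
So sum() = 173.

173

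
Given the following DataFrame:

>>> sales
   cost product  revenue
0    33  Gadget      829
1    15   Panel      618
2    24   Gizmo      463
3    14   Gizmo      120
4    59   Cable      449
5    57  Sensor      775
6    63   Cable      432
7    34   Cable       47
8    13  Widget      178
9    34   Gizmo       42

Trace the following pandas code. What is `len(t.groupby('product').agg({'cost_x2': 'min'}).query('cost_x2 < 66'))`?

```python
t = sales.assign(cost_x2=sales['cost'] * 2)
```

add column cost_x2 = sales['cost'] * 2:
   cost product  revenue  cost_x2
0    33  Gadget      829       66
1    15   Panel      618       30
2    24   Gizmo      463       48
3    14   Gizmo      120       28
4    59   Cable      449      118
5    57  Sensor      775      114
6    63   Cable      432      126
7    34   Cable       47       68
8    13  Widget      178       26
9    34   Gizmo       42       68
group by product, min of cost_x2:
         cost_x2
product         
Cable         68
Gadget        66
Gizmo         28
Panel         30
Sensor       114
Widget        26
filter rows where cost_x2 < 66:
         cost_x2
product         
Gizmo         28
Panel         30
Widget        26
So query('cost_x2 < 66')) = 3.

3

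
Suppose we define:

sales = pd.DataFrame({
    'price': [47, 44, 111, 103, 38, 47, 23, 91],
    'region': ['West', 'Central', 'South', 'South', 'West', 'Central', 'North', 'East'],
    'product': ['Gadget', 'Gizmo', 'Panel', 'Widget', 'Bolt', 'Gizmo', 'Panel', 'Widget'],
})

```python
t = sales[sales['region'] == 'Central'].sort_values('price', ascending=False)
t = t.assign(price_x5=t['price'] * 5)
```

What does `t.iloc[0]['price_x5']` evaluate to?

235

filter rows where region == 'Central':
   price   region product
1     44  Central   Gizmo
5     47  Central   Gizmo
sort by price descending:
   price   region product
5     47  Central   Gizmo
1     44  Central   Gizmo
add column price_x5 = t['price'] * 5:
   price   region product  price_x5
5     47  Central   Gizmo       235
1     44  Central   Gizmo       220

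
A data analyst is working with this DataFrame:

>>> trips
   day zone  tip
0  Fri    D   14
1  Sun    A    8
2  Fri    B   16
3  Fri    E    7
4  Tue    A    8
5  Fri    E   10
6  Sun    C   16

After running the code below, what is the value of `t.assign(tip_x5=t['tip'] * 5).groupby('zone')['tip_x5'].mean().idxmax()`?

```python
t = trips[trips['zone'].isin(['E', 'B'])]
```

filter rows where zone in ['E', 'B']:
   day zone  tip
2  Fri    B   16
3  Fri    E    7
5  Fri    E   10
add column tip_x5 = t['tip'] * 5:
   day zone  tip  tip_x5
2  Fri    B   16      80
3  Fri    E    7      35
5  Fri    E   10      50
group by zone, mean of tip_x5:
zone
B    80.0
E    42.5
Name: tip_x5, dtype: float64
Finally, label with the largest value = B.

B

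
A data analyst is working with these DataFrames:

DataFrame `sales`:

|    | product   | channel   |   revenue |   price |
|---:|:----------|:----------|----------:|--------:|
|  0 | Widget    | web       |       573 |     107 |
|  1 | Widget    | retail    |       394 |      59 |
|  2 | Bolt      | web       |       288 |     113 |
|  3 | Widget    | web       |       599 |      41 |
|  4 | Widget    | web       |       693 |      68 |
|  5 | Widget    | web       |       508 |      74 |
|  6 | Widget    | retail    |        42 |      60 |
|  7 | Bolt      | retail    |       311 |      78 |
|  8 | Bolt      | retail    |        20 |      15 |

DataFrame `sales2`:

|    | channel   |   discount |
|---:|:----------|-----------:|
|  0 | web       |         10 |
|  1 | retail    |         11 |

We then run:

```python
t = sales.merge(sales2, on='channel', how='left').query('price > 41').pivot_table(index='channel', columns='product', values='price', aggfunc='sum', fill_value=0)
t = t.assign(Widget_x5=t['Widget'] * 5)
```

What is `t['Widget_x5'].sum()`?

merge on 'channel' (how='left') → 9 rows:
  product channel  revenue  price  discount
0  Widget     web      573    107        10
1  Widget  retail      394     59        11
2    Bolt     web      288    113        10
3  Widget     web      599     41        10
4  Widget     web      693     68        10
5  Widget     web      508     74        10
6  Widget  retail       42     60        11
7    Bolt  retail      311     78        11
8    Bolt  retail       20     15        11
filter rows where price > 41:
  product channel  revenue  price  discount
0  Widget     web      573    107        10
1  Widget  retail      394     59        11
2    Bolt     web      288    113        10
4  Widget     web      693     68        10
5  Widget     web      508     74        10
6  Widget  retail       42     60        11
7    Bolt  retail      311     78        11
pivot: rows=channel, cols=product, sum(price):
product  Bolt  Widget
channel              
retail     78     119
web       113     249
add column Widget_x5 = t['Widget'] * 5:
product  Bolt  Widget  Widget_x5
channel                         
retail     78     119        595
web       113     249       1245

1840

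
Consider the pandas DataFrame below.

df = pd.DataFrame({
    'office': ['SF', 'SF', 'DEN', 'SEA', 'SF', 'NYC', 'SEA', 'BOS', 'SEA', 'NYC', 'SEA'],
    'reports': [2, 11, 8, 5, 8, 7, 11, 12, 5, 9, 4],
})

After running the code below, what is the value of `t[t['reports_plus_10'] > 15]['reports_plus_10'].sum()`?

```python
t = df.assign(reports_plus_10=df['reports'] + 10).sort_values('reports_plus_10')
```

136

add column reports_plus_10 = df['reports'] + 10:
   office  reports  reports_plus_10
0      SF        2               12
1      SF       11               21
2     DEN        8               18
3     SEA        5               15
4      SF        8               18
5     NYC        7               17
6     SEA       11               21
7     BOS       12               22
8     SEA        5               15
9     NYC        9               19
10    SEA        4               14
sort by reports_plus_10:
   office  reports  reports_plus_10
0      SF        2               12
10    SEA        4               14
3     SEA        5               15
8     SEA        5               15
5     NYC        7               17
2     DEN        8               18
4      SF        8               18
9     NYC        9               19
1      SF       11               21
6     SEA       11               21
7     BOS       12               22
filter rows where reports_plus_10 > 15:
  office  reports  reports_plus_10
5    NYC        7               17
2    DEN        8               18
4     SF        8               18
9    NYC        9               19
1     SF       11               21
6    SEA       11               21
7    BOS       12               22
Hence 136.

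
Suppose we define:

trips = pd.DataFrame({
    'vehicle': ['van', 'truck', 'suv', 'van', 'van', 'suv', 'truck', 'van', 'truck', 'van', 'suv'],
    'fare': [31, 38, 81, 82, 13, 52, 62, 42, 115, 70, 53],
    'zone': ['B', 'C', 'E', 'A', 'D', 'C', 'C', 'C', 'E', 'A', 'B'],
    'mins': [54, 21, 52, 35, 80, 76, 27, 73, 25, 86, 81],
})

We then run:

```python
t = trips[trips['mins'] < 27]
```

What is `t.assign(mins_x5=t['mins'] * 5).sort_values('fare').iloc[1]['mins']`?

25

filter rows where mins < 27:
  vehicle  fare zone  mins
1   truck    38    C    21
8   truck   115    E    25
add column mins_x5 = t['mins'] * 5:
  vehicle  fare zone  mins  mins_x5
1   truck    38    C    21      105
8   truck   115    E    25      125
sort by fare:
  vehicle  fare zone  mins  mins_x5
1   truck    38    C    21      105
8   truck   115    E    25      125
Hence 25.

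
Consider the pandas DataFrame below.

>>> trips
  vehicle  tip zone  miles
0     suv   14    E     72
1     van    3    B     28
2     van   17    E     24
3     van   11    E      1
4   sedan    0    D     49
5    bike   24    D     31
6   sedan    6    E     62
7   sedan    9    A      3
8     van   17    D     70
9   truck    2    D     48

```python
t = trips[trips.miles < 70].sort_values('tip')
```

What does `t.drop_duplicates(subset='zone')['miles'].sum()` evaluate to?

filter rows where miles < 70:
  vehicle  tip zone  miles
1     van    3    B     28
2     van   17    E     24
3     van   11    E      1
4   sedan    0    D     49
5    bike   24    D     31
6   sedan    6    E     62
7   sedan    9    A      3
9   truck    2    D     48
sort by tip:
  vehicle  tip zone  miles
4   sedan    0    D     49
9   truck    2    D     48
1     van    3    B     28
6   sedan    6    E     62
7   sedan    9    A      3
3     van   11    E      1
2     van   17    E     24
5    bike   24    D     31
drop duplicate zone (keep=first):
  vehicle  tip zone  miles
4   sedan    0    D     49
1     van    3    B     28
6   sedan    6    E     62
7   sedan    9    A      3
So sum() = 142.

142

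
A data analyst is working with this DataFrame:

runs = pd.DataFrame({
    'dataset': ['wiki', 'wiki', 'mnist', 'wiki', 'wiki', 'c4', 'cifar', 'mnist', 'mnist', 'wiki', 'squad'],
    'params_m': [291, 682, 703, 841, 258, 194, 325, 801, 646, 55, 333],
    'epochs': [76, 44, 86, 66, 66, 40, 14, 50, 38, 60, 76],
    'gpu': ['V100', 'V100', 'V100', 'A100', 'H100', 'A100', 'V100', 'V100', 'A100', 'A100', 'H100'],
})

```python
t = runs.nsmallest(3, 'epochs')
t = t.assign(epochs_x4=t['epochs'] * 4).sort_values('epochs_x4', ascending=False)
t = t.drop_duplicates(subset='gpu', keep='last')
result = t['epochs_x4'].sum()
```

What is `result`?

208

take 3 rows with smallest epochs:
  dataset  params_m  epochs   gpu
6   cifar       325      14  V100
8   mnist       646      38  A100
5      c4       194      40  A100
add column epochs_x4 = t['epochs'] * 4:
  dataset  params_m  epochs   gpu  epochs_x4
6   cifar       325      14  V100         56
8   mnist       646      38  A100        152
5      c4       194      40  A100        160
sort by epochs_x4 descending:
  dataset  params_m  epochs   gpu  epochs_x4
5      c4       194      40  A100        160
8   mnist       646      38  A100        152
6   cifar       325      14  V100         56
drop duplicate gpu (keep=last):
  dataset  params_m  epochs   gpu  epochs_x4
8   mnist       646      38  A100        152
6   cifar       325      14  V100         56
The sum of column 'epochs_x4' is 208.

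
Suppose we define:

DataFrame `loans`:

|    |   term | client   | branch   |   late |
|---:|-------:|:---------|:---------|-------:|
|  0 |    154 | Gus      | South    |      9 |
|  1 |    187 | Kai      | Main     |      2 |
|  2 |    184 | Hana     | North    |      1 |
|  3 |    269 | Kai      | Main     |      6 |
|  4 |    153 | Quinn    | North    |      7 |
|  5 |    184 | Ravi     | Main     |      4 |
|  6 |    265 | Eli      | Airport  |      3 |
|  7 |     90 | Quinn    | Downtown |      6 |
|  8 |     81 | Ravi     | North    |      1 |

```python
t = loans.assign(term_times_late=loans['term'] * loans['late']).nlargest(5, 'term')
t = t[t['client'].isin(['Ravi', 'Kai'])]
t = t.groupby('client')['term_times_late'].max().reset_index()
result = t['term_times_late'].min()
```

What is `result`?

736

add column term_times_late = loans['term'] * loans['late']:
   term client    branch  late  term_times_late
0   154    Gus     South     9             1386
1   187    Kai      Main     2              374
2   184   Hana     North     1              184
3   269    Kai      Main     6             1614
4   153  Quinn     North     7             1071
5   184   Ravi      Main     4              736
6   265    Eli   Airport     3              795
7    90  Quinn  Downtown     6              540
8    81   Ravi     North     1               81
take 5 rows with largest term:
   term client   branch  late  term_times_late
3   269    Kai     Main     6             1614
6   265    Eli  Airport     3              795
1   187    Kai     Main     2              374
2   184   Hana    North     1              184
5   184   Ravi     Main     4              736
filter rows where client in ['Ravi', 'Kai']:
   term client branch  late  term_times_late
3   269    Kai   Main     6             1614
1   187    Kai   Main     2              374
5   184   Ravi   Main     4              736
group by client, max of term_times_late:
client
Kai     1614
Ravi     736
Name: term_times_late, dtype: int64
reset_index():
  client  term_times_late
0    Kai             1614
1   Ravi              736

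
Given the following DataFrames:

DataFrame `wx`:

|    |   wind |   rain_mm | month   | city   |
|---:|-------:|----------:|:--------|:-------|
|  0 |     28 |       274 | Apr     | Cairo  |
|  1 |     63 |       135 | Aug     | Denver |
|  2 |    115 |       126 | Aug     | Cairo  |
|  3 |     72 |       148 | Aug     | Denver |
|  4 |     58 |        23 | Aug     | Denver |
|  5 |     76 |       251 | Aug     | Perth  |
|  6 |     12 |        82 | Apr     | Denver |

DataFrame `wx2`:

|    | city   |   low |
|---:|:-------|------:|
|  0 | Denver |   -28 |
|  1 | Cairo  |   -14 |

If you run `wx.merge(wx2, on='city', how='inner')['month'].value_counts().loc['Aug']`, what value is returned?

merge on 'city' (how='inner') → 6 rows:
   wind  rain_mm month    city  low
0    28      274   Apr   Cairo  -14
1    63      135   Aug  Denver  -28
2   115      126   Aug   Cairo  -14
3    72      148   Aug  Denver  -28
4    58       23   Aug  Denver  -28
5    12       82   Apr  Denver  -28
value_counts of month:
month
Aug    4
Apr    2
Name: count, dtype: int64
Reading off the value at index 'Aug', we get 4.

4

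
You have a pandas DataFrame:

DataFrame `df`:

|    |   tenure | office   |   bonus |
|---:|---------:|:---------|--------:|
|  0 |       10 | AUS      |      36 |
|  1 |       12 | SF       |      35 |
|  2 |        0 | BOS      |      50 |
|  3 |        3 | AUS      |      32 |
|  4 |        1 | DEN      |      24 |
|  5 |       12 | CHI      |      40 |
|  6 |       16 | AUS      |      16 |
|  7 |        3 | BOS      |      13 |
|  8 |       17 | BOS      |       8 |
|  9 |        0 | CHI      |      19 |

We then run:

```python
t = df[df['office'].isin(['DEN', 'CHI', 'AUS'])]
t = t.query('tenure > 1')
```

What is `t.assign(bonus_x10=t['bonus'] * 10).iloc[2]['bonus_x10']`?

filter rows where office in ['DEN', 'CHI', 'AUS']:
   tenure office  bonus
0      10    AUS     36
3       3    AUS     32
4       1    DEN     24
5      12    CHI     40
6      16    AUS     16
9       0    CHI     19
filter rows where tenure > 1:
   tenure office  bonus
0      10    AUS     36
3       3    AUS     32
5      12    CHI     40
6      16    AUS     16
add column bonus_x10 = t['bonus'] * 10:
   tenure office  bonus  bonus_x10
0      10    AUS     36        360
3       3    AUS     32        320
5      12    CHI     40        400
6      16    AUS     16        160

400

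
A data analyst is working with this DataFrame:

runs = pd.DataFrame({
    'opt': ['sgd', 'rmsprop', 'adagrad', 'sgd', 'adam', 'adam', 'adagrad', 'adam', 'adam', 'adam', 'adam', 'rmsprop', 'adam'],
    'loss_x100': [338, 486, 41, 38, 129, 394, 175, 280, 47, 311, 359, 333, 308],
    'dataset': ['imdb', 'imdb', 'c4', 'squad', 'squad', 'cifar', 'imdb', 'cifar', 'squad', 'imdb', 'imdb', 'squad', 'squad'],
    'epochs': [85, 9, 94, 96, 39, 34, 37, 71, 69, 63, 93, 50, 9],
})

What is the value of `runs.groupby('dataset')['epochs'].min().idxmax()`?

group by dataset, min of epochs:
dataset
c4       94
cifar    34
imdb      9
squad     9
Name: epochs, dtype: int64
label with the largest value → c4

c4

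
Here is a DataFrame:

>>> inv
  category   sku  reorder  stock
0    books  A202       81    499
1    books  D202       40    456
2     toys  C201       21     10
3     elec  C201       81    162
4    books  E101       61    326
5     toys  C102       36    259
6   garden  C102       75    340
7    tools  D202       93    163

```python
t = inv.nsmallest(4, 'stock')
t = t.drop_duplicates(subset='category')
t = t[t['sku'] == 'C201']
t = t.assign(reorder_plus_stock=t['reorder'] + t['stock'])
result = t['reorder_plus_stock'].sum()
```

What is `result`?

274

take 4 rows with smallest stock:
  category   sku  reorder  stock
2     toys  C201       21     10
3     elec  C201       81    162
7    tools  D202       93    163
5     toys  C102       36    259
drop duplicate category (keep=first):
  category   sku  reorder  stock
2     toys  C201       21     10
3     elec  C201       81    162
7    tools  D202       93    163
filter rows where sku == 'C201':
  category   sku  reorder  stock
2     toys  C201       21     10
3     elec  C201       81    162
add column reorder_plus_stock = t['reorder'] + t['stock']:
  category   sku  reorder  stock  reorder_plus_stock
2     toys  C201       21     10                  31
3     elec  C201       81    162                 243
Reading off the sum of column 'reorder_plus_stock', we get 274.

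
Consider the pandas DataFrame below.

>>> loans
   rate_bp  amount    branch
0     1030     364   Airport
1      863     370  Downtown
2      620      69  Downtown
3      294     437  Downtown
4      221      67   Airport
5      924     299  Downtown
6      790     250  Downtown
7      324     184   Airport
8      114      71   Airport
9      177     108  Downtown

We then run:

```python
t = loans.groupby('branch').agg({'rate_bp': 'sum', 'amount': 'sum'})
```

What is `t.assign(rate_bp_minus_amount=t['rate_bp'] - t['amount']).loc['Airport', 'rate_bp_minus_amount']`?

1003

group by branch: sum(rate_bp), sum(amount):
          rate_bp  amount
branch                   
Airport      1689     686
Downtown     3668    1533
add column rate_bp_minus_amount = t['rate_bp'] - t['amount']:
          rate_bp  amount  rate_bp_minus_amount
branch                                         
Airport      1689     686                  1003
Downtown     3668    1533                  2135
So loc['Airport', 'rate_bp_minus_amount'] = 1003.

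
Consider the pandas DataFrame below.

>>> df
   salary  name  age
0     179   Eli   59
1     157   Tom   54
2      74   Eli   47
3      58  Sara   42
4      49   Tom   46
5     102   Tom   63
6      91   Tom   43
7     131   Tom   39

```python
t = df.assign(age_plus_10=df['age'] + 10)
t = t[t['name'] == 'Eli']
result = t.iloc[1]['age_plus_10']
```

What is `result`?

add column age_plus_10 = df['age'] + 10:
   salary  name  age  age_plus_10
0     179   Eli   59           69
1     157   Tom   54           64
2      74   Eli   47           57
3      58  Sara   42           52
4      49   Tom   46           56
5     102   Tom   63           73
6      91   Tom   43           53
7     131   Tom   39           49
filter rows where name == 'Eli':
   salary name  age  age_plus_10
0     179  Eli   59           69
2      74  Eli   47           57

57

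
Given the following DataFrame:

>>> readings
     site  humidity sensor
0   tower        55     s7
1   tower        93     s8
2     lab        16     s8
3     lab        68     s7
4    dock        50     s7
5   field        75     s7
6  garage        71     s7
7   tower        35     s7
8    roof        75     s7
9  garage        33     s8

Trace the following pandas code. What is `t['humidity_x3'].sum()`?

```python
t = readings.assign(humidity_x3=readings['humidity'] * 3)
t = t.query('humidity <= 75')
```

add column humidity_x3 = readings['humidity'] * 3:
     site  humidity sensor  humidity_x3
0   tower        55     s7          165
1   tower        93     s8          279
2     lab        16     s8           48
3     lab        68     s7          204
4    dock        50     s7          150
5   field        75     s7          225
6  garage        71     s7          213
7   tower        35     s7          105
8    roof        75     s7          225
9  garage        33     s8           99
filter rows where humidity <= 75:
     site  humidity sensor  humidity_x3
0   tower        55     s7          165
2     lab        16     s8           48
3     lab        68     s7          204
4    dock        50     s7          150
5   field        75     s7          225
6  garage        71     s7          213
7   tower        35     s7          105
8    roof        75     s7          225
9  garage        33     s8           99
sum of column 'humidity_x3' → 1434

1434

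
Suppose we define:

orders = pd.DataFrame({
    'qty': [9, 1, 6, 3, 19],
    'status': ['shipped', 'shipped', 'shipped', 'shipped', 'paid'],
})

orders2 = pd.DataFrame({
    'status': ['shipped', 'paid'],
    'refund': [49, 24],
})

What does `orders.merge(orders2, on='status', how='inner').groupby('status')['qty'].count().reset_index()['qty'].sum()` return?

5

merge on 'status' (how='inner') → 5 rows:
   qty   status  refund
0    9  shipped      49
1    1  shipped      49
2    6  shipped      49
3    3  shipped      49
4   19     paid      24
group by status, count of qty:
status
paid       1
shipped    4
Name: qty, dtype: int64
reset_index():
    status  qty
0     paid    1
1  shipped    4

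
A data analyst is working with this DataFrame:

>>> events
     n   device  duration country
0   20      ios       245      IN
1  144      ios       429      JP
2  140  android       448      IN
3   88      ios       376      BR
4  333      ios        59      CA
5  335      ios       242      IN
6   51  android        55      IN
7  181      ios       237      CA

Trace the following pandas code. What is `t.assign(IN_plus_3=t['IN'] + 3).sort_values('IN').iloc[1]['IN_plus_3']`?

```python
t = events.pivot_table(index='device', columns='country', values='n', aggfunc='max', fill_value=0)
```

338

pivot: rows=device, cols=country, max(n):
country  BR   CA   IN   JP
device                    
android   0    0  140    0
ios      88  333  335  144
add column IN_plus_3 = t['IN'] + 3:
country  BR   CA   IN   JP  IN_plus_3
device                               
android   0    0  140    0        143
ios      88  333  335  144        338
sort by IN:
country  BR   CA   IN   JP  IN_plus_3
device                               
android   0    0  140    0        143
ios      88  333  335  144        338
Hence 338.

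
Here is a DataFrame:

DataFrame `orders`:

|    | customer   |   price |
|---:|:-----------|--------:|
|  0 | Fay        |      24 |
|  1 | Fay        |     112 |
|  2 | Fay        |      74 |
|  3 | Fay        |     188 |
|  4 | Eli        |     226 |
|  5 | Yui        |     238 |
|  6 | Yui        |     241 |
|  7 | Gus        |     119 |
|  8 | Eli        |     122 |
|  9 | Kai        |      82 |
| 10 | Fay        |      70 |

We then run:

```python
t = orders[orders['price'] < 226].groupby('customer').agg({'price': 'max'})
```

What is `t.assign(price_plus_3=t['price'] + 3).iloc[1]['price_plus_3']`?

filter rows where price < 226:
   customer  price
0       Fay     24
1       Fay    112
2       Fay     74
3       Fay    188
7       Gus    119
8       Eli    122
9       Kai     82
10      Fay     70
group by customer, max of price:
          price
customer       
Eli         122
Fay         188
Gus         119
Kai          82
add column price_plus_3 = t['price'] + 3:
          price  price_plus_3
customer                     
Eli         122           125
Fay         188           191
Gus         119           122
Kai          82            85
Taking the value at position 1, column 'price_plus_3' gives 191.

191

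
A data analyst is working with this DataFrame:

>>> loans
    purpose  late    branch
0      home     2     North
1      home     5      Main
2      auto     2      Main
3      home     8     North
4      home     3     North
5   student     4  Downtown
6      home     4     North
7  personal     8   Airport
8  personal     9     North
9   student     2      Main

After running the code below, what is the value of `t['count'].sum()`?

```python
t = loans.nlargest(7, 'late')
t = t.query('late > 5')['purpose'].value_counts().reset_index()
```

3

take 7 rows with largest late:
    purpose  late    branch
8  personal     9     North
3      home     8     North
7  personal     8   Airport
1      home     5      Main
5   student     4  Downtown
6      home     4     North
4      home     3     North
filter rows where late > 5:
    purpose  late   branch
8  personal     9    North
3      home     8    North
7  personal     8  Airport
value_counts of purpose:
purpose
personal    2
home        1
Name: count, dtype: int64
reset_index():
    purpose  count
0  personal      2
1      home      1
Reading off the sum of column 'count', we get 3.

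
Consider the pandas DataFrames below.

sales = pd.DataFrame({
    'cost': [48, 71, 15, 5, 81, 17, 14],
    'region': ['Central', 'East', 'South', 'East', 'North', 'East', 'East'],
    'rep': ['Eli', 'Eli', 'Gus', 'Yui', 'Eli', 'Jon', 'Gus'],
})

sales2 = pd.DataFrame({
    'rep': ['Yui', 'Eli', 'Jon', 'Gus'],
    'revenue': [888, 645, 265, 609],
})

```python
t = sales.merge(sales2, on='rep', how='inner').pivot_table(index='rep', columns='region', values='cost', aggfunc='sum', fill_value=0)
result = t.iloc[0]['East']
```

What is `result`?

71

merge on 'rep' (how='inner') → 7 rows:
   cost   region  rep  revenue
0    48  Central  Eli      645
1    71     East  Eli      645
2    15    South  Gus      609
3     5     East  Yui      888
4    81    North  Eli      645
5    17     East  Jon      265
6    14     East  Gus      609
pivot: rows=rep, cols=region, sum(cost):
region  Central  East  North  South
rep                                
Eli          48    71     81      0
Gus           0    14      0     15
Jon           0    17      0      0
Yui           0     5      0      0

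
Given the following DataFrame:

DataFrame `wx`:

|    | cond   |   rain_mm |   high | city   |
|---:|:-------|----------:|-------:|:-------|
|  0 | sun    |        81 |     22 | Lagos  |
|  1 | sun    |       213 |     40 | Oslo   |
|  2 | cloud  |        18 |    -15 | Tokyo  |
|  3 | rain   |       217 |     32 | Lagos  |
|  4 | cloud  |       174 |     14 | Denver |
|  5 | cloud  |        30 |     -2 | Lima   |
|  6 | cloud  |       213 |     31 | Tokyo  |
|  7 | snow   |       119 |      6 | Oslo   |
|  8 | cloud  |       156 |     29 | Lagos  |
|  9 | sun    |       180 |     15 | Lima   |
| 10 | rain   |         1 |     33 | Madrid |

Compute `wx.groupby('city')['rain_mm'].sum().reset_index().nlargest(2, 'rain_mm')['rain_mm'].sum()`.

group by city, sum of rain_mm:
city
Denver    174
Lagos     454
Lima      210
Madrid      1
Oslo      332
Tokyo     231
Name: rain_mm, dtype: int64
reset_index():
     city  rain_mm
0  Denver      174
1   Lagos      454
2    Lima      210
3  Madrid        1
4    Oslo      332
5   Tokyo      231
take 2 rows with largest rain_mm:
    city  rain_mm
1  Lagos      454
4   Oslo      332
Then the sum of column 'rain_mm': 786

786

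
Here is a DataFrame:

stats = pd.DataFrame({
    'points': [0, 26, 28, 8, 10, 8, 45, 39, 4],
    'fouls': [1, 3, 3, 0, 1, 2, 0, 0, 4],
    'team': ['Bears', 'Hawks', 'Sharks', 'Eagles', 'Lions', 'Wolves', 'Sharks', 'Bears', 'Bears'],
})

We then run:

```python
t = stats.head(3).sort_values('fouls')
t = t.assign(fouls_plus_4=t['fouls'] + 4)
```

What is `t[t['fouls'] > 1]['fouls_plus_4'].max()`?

take first 3 rows:
   points  fouls    team
0       0      1   Bears
1      26      3   Hawks
2      28      3  Sharks
sort by fouls:
   points  fouls    team
0       0      1   Bears
1      26      3   Hawks
2      28      3  Sharks
add column fouls_plus_4 = t['fouls'] + 4:
   points  fouls    team  fouls_plus_4
0       0      1   Bears             5
1      26      3   Hawks             7
2      28      3  Sharks             7
filter rows where fouls > 1:
   points  fouls    team  fouls_plus_4
1      26      3   Hawks             7
2      28      3  Sharks             7
So max() = 7.

7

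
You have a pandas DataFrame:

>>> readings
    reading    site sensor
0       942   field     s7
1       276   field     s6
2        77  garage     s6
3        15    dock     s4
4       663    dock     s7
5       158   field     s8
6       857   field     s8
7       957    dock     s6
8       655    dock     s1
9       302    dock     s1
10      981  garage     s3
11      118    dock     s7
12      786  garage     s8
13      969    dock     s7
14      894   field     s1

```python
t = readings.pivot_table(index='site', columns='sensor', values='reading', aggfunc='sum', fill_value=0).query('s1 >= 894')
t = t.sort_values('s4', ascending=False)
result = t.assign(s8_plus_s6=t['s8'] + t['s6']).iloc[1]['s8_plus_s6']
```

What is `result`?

pivot: rows=site, cols=sensor, sum(reading):
sensor   s1   s3  s4   s6    s7    s8
site                                 
dock    957    0  15  957  1750     0
field   894    0   0  276   942  1015
garage    0  981   0   77     0   786
filter rows where s1 >= 894:
sensor   s1  s3  s4   s6    s7    s8
site                                
dock    957   0  15  957  1750     0
field   894   0   0  276   942  1015
sort by s4 descending:
sensor   s1  s3  s4   s6    s7    s8
site                                
dock    957   0  15  957  1750     0
field   894   0   0  276   942  1015
add column s8_plus_s6 = t['s8'] + t['s6']:
sensor   s1  s3  s4   s6    s7    s8  s8_plus_s6
site                                            
dock    957   0  15  957  1750     0         957
field   894   0   0  276   942  1015        1291
value at position 1, column 's8_plus_s6' → 1291

1291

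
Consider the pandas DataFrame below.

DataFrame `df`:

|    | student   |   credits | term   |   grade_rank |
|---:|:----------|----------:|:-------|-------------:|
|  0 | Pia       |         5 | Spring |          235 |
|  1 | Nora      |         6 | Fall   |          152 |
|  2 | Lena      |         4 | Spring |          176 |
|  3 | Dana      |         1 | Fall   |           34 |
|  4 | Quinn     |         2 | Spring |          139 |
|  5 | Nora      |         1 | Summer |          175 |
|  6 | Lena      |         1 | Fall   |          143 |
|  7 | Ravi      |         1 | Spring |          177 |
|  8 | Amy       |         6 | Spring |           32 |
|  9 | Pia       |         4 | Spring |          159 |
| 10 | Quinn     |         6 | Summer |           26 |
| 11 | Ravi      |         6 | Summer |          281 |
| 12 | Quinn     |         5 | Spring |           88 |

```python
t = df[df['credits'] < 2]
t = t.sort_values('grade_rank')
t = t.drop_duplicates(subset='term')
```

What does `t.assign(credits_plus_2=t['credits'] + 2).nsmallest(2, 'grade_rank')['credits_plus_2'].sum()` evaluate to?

6

filter rows where credits < 2:
  student  credits    term  grade_rank
3    Dana        1    Fall          34
5    Nora        1  Summer         175
6    Lena        1    Fall         143
7    Ravi        1  Spring         177
sort by grade_rank:
  student  credits    term  grade_rank
3    Dana        1    Fall          34
6    Lena        1    Fall         143
5    Nora        1  Summer         175
7    Ravi        1  Spring         177
drop duplicate term (keep=first):
  student  credits    term  grade_rank
3    Dana        1    Fall          34
5    Nora        1  Summer         175
7    Ravi        1  Spring         177
add column credits_plus_2 = t['credits'] + 2:
  student  credits    term  grade_rank  credits_plus_2
3    Dana        1    Fall          34               3
5    Nora        1  Summer         175               3
7    Ravi        1  Spring         177               3
take 2 rows with smallest grade_rank:
  student  credits    term  grade_rank  credits_plus_2
3    Dana        1    Fall          34               3
5    Nora        1  Summer         175               3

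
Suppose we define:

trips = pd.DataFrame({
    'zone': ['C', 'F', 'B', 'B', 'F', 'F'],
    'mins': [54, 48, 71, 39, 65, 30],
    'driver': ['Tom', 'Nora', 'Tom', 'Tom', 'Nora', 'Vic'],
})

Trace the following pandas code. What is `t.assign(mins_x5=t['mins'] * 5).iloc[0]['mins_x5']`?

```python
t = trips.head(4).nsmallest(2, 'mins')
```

take first 4 rows:
  zone  mins driver
0    C    54    Tom
1    F    48   Nora
2    B    71    Tom
3    B    39    Tom
take 2 rows with smallest mins:
  zone  mins driver
3    B    39    Tom
1    F    48   Nora
add column mins_x5 = t['mins'] * 5:
  zone  mins driver  mins_x5
3    B    39    Tom      195
1    F    48   Nora      240

195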